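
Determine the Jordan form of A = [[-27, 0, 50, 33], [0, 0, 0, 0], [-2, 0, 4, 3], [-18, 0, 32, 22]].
J = [[-5, 0, 0, 0], [0, 0, 0, 0], [0, 0, 2, 1], [0, 0, 0, 2]]

The characteristic polynomial is det(xI - A) = x(x - 2)^2(x + 5), so the eigenvalues are -5 (algebraic multiplicity 1), 0 (algebraic multiplicity 1), 2 (algebraic multiplicity 2).

For λ = -5: algebraic multiplicity 1 gives one 1×1 block.

For λ = 0: algebraic multiplicity 1 gives one 1×1 block.

For λ = 2: rank(A - 2I) = 3, rank((A - 2I)^2) = 2. The eigenspace has dimension 4 - 3 = 1, so there is 1 Jordan block; the rank sequence gives block sizes [2].

Assembling the blocks gives the Jordan form J above.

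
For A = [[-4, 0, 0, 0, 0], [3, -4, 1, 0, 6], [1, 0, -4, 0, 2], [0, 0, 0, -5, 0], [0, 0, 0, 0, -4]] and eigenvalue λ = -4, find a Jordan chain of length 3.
We seek v_1 ∈ ker((A + 4I)^3) \ ker((A + 4I)^2), then set v_{i+1} = (A + 4I) v_i.

One such chain is v_1 = [[1, -3, -1, 0, 0]]^T, v_2 = [[0, 2, 1, 0, 0]]^T, v_3 = [[0, 1, 0, 0, 0]]^T. Check: (A + 4I) v_3 = [[0, 0, 0, 0, 0]]^T = 0.

v_1 = [[1, -3, -1, 0, 0]]^T, v_2 = [[0, 2, 1, 0, 0]]^T, v_3 = [[0, 1, 0, 0, 0]]^T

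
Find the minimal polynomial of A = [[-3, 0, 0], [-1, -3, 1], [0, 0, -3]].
m_A(x) = (x + 3)^2

The characteristic polynomial factors as (x + 3)^3. The minimal polynomial is ∏(x - λ)^{k_λ} where k_λ is the size of the largest Jordan block at λ.

For λ = -3: rank(A + 3I) = 1, and the largest Jordan block has size 2 (the smallest k with rank((A + 3I)^k) = rank((A + 3I)^(k+1))).

So m_A(x) = (x + 3)^2.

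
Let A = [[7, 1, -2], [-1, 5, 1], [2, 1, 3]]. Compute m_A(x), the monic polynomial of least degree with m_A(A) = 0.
The characteristic polynomial factors as (x - 5)^3. The minimal polynomial is ∏(x - λ)^{k_λ} where k_λ is the size of the largest Jordan block at λ.

For λ = 5: rank(A - 5I) = 2, and the largest Jordan block has size 3 (the smallest k with rank((A - 5I)^k) = rank((A - 5I)^(k+1))).

So m_A(x) = (x - 5)^3.

m_A(x) = (x - 5)^3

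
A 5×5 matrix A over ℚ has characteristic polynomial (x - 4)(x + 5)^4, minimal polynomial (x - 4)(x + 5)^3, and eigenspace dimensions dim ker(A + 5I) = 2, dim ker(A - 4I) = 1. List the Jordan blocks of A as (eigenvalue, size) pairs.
Jordan blocks: (-5, 3), (-5, 1), (4, 1)

λ = -5: algebraic multiplicity 4 (exponent in χ_A), largest block size 3 (exponent in m_A), 2 blocks (geometric multiplicity). These force block sizes [3, 1].
λ = 4: algebraic multiplicity 1 (exponent in χ_A), largest block size 1 (exponent in m_A), 1 block (geometric multiplicity). This forces block sizes [1].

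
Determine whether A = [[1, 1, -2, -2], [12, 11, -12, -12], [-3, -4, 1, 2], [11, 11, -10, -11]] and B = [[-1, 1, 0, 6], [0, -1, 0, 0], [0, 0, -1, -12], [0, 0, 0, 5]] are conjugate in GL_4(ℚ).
No.

Both have characteristic polynomial (x - 5)(x + 1)^3, but the minimal polynomial of A is (x - 5)(x + 1)^3 while the minimal polynomial of B is (x - 5)(x + 1)^2. The minimal polynomial is a similarity invariant, so A and B are not similar.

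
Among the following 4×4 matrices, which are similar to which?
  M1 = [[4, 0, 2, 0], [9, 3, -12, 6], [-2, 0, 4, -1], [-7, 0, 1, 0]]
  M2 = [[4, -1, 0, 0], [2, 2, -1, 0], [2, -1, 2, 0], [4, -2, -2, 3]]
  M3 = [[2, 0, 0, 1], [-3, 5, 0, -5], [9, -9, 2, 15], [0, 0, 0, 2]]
2 classes: {M1, M2}, {M3}

Characteristic polynomials: χ_{M1} = (x - 3)^3(x - 2), χ_{M2} = (x - 3)^3(x - 2), χ_{M3} = (x - 5)(x - 2)^3.

{M1, M2}: invariant factors x - 3, (x - 3)^2(x - 2).

{M3}: invariant factors x - 2, (x - 5)(x - 2)^2.

Matrices are similar if and only if their invariant-factor lists agree; the partition into similarity classes is {M1, M2}, {M3}.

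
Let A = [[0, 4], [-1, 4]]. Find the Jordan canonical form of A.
The characteristic polynomial is det(xI - A) = (x - 2)^2, so the eigenvalues are 2 (algebraic multiplicity 2).

For λ = 2: rank(A - 2I) = 1, rank((A - 2I)^2) = 0. The eigenspace has dimension 2 - 1 = 1, so there is 1 Jordan block; the rank sequence gives block sizes [2].

Assembling the blocks gives the Jordan form J above.

J = [[2, 1], [0, 2]]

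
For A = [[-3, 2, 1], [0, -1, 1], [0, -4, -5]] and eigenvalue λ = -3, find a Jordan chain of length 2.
We seek v_1 ∈ ker((A + 3I)^2) \ ker(A + 3I), then set v_{i+1} = (A + 3I) v_i.

One such chain is v_1 = [[1, 2, -3]]^T, v_2 = [[1, 1, -2]]^T. Check: (A + 3I) v_2 = [[0, 0, 0]]^T = 0.

v_1 = [[1, 2, -3]]^T, v_2 = [[1, 1, -2]]^T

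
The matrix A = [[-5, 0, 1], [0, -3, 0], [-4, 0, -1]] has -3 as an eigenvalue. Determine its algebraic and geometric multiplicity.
algebraic multiplicity 3, geometric multiplicity 2

The characteristic polynomial is (x + 3)^3, so the factor x + 3 appears with exponent 3: the algebraic multiplicity is 3.

rank(A + 3I) = 1, so the eigenspace has dimension 3 - 1 = 2: the geometric multiplicity is 2.

Since 2 < 3, A is not diagonalizable.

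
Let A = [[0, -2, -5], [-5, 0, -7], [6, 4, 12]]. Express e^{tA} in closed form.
A has Jordan form J = [[4, 1, 0], [0, 4, 1], [0, 0, 4]] with A = PJP^{-1}, so e^{tA} = P e^{tJ} P^{-1}.

For a Jordan block J_k(λ), e^{tJ_k(λ)} = e^{λt} · (I + tN + t^2 N^2/2! + ... + t^{k-1} N^{k-1}/(k-1)!) where N is the nilpotent superdiagonal part.

Assembling the blocks and conjugating back gives the entries of e^{tA} as shown above.

e^{tA} = [[(-2*t^2 - 4*t + 1)*e^{4*t}, -2*t*(t + 1)*e^{4*t}, t*(-3*t - 5)*e^{4*t}], [t*(-t - 5)*e^{4*t}, (-t^2 - 4*t + 1)*e^{4*t}, t*(-3*t - 14)*e^{4*t}/2], [2*t*(t + 3)*e^{4*t}, 2*t*(t + 2)*e^{4*t}, (3*t^2 + 8*t + 1)*e^{4*t}]]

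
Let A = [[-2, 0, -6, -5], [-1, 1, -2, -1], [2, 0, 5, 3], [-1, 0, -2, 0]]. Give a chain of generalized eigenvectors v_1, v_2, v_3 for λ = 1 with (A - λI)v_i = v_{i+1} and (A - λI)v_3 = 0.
We seek v_1 ∈ ker((A - I)^3) \ ker((A - I)^2), then set v_{i+1} = (A - I) v_i.

One such chain is v_1 = [[-2, 1, 0, 1]]^T, v_2 = [[1, 1, -1, 1]]^T, v_3 = [[-2, 0, 1, 0]]^T. Check: (A - I) v_3 = [[0, 0, 0, 0]]^T = 0.

v_1 = [[-2, 1, 0, 1]]^T, v_2 = [[1, 1, -1, 1]]^T, v_3 = [[-2, 0, 1, 0]]^T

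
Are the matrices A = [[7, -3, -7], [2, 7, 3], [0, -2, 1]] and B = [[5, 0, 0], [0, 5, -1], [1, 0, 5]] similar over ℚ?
Yes.

Two matrices over a field are similar if and only if they have the same invariant factors.

Both A and B have characteristic polynomial (x - 5)^3 and minimal polynomial (x - 5)^3. Computing further, both have invariant factors (x - 5)^3. Hence A and B are similar.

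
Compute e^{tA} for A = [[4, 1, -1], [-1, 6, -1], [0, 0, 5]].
e^{tA} = [[(1 - t)*e^{5*t}, t*e^{5*t}, -t*e^{5*t}], [-t*e^{5*t}, (t + 1)*e^{5*t}, -t*e^{5*t}], [0, 0, e^{5*t}]]

A has Jordan form J = [[5, 1, 0], [0, 5, 0], [0, 0, 5]] with A = PJP^{-1}, so e^{tA} = P e^{tJ} P^{-1}.

For a Jordan block J_k(λ), e^{tJ_k(λ)} = e^{λt} · (I + tN + t^2 N^2/2! + ... + t^{k-1} N^{k-1}/(k-1)!) where N is the nilpotent superdiagonal part.

Assembling the blocks and conjugating back gives the entries of e^{tA} as shown above.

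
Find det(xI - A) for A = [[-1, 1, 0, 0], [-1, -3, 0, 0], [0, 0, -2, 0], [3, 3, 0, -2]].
xI - A = [[x + 1, -1, 0, 0], [1, x + 3, 0, 0], [0, 0, x + 2, 0], [-3, -3, 0, x + 2]].

Expanding det(xI - A) along the first row:
det(xI - A) = + (x + 1)·det([[x + 3, 0, 0], [0, x + 2, 0], [-3, 0, x + 2]]) - (-1)·det([[1, 0, 0], [0, x + 2, 0], [-3, 0, x + 2]]) + (0)·det([[1, x + 3, 0], [0, 0, 0], [-3, -3, x + 2]]) - (0)·det([[1, x + 3, 0], [0, 0, x + 2], [-3, -3, 0]]).

Evaluating gives χ_A(x) = x^4 + 8x^3 + 24x^2 + 32x + 16 = (x + 2)^4.

χ_A(x) = (x + 2)^4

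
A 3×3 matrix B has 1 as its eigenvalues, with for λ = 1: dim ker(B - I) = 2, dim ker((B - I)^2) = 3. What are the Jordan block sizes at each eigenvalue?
λ = 1: successive nullity increments [2, 1] count blocks of size ≥ k; block sizes are [2, 1].

Jordan blocks: (1, 2), (1, 1)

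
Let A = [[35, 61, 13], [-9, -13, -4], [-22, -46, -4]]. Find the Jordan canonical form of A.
J = [[6, 1, 0], [0, 6, 1], [0, 0, 6]]

The characteristic polynomial is det(xI - A) = (x - 6)^3, so the eigenvalues are 6 (algebraic multiplicity 3).

For λ = 6: rank(A - 6I) = 2, rank((A - 6I)^2) = 1, rank((A - 6I)^3) = 0. The eigenspace has dimension 3 - 2 = 1, so there is 1 Jordan block; the rank sequence gives block sizes [3].

Assembling the blocks gives the Jordan form J above.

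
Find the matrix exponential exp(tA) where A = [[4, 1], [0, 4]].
A has Jordan form J = [[4, 1], [0, 4]] with A = PJP^{-1}, so e^{tA} = P e^{tJ} P^{-1}.

For a Jordan block J_k(λ), e^{tJ_k(λ)} = e^{λt} · (I + tN + t^2 N^2/2! + ... + t^{k-1} N^{k-1}/(k-1)!) where N is the nilpotent superdiagonal part.

Assembling the blocks and conjugating back gives the entries of e^{tA} as shown above.

e^{tA} = [[e^{4*t}, t*e^{4*t}], [0, e^{4*t}]]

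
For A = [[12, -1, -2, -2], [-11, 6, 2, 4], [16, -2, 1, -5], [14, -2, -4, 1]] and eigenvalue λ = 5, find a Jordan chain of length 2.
We seek v_1 ∈ ker((A - 5I)^2) \ ker(A - 5I), then set v_{i+1} = (A - 5I) v_i.

One such chain is v_1 = [[0, 1, 0, 0]]^T, v_2 = [[-1, 1, -2, -2]]^T. Check: (A - 5I) v_2 = [[0, 0, 0, 0]]^T = 0.

v_1 = [[0, 1, 0, 0]]^T, v_2 = [[-1, 1, -2, -2]]^T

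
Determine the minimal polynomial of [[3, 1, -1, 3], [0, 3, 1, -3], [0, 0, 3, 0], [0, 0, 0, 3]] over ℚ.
m_A(x) = (x - 3)^3

The characteristic polynomial factors as (x - 3)^4. The minimal polynomial is ∏(x - λ)^{k_λ} where k_λ is the size of the largest Jordan block at λ.

For λ = 3: rank(A - 3I) = 2, and the largest Jordan block has size 3 (the smallest k with rank((A - 3I)^k) = rank((A - 3I)^(k+1))).

So m_A(x) = (x - 3)^3.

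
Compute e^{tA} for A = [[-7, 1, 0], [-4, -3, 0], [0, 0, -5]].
A has Jordan form J = [[-5, 1, 0], [0, -5, 0], [0, 0, -5]] with A = PJP^{-1}, so e^{tA} = P e^{tJ} P^{-1}.

For a Jordan block J_k(λ), e^{tJ_k(λ)} = e^{λt} · (I + tN + t^2 N^2/2! + ... + t^{k-1} N^{k-1}/(k-1)!) where N is the nilpotent superdiagonal part.

Assembling the blocks and conjugating back gives the entries of e^{tA} as shown above.

e^{tA} = [[(1 - 2*t)*e^{-5*t}, t*e^{-5*t}, 0], [-4*t*e^{-5*t}, (2*t + 1)*e^{-5*t}, 0], [0, 0, e^{-5*t}]]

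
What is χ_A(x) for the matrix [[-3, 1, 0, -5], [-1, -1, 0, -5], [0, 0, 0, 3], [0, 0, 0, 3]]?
χ_A(x) = x(x - 3)(x + 2)^2

xI - A = [[x + 3, -1, 0, 5], [1, x + 1, 0, 5], [0, 0, x, -3], [0, 0, 0, x - 3]].

Expanding det(xI - A) along the first row:
det(xI - A) = + (x + 3)·det([[x + 1, 0, 5], [0, x, -3], [0, 0, x - 3]]) - (-1)·det([[1, 0, 5], [0, x, -3], [0, 0, x - 3]]) + (0)·det([[1, x + 1, 5], [0, 0, -3], [0, 0, x - 3]]) - (5)·det([[1, x + 1, 0], [0, 0, x], [0, 0, 0]]).

Evaluating gives χ_A(x) = x^4 + x^3 - 8x^2 - 12x = x(x - 3)(x + 2)^2.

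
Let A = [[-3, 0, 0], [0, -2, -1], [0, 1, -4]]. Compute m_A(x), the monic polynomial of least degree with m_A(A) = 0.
m_A(x) = (x + 3)^2

The characteristic polynomial factors as (x + 3)^3. The minimal polynomial is ∏(x - λ)^{k_λ} where k_λ is the size of the largest Jordan block at λ.

For λ = -3: rank(A + 3I) = 1, and the largest Jordan block has size 2 (the smallest k with rank((A + 3I)^k) = rank((A + 3I)^(k+1))).

So m_A(x) = (x + 3)^2.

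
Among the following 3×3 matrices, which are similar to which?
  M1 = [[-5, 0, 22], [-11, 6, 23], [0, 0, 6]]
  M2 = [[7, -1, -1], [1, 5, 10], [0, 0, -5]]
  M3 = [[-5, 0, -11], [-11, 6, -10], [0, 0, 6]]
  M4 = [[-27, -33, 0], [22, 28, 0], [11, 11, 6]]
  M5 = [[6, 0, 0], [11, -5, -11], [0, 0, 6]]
Characteristic polynomials: χ_{M1} = (x - 6)^2(x + 5), χ_{M2} = (x - 6)^2(x + 5), χ_{M3} = (x - 6)^2(x + 5), χ_{M4} = (x - 6)^2(x + 5), χ_{M5} = (x - 6)^2(x + 5).

{M1, M2, M3}: invariant factors (x - 6)^2(x + 5).

{M4, M5}: invariant factors x - 6, (x - 6)(x + 5).

Matrices are similar if and only if their invariant-factor lists agree; the partition into similarity classes is {M1, M2, M3}, {M4, M5}.

2 classes: {M1, M2, M3}, {M4, M5}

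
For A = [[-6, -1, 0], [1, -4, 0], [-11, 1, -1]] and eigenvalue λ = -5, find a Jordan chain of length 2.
v_1 = [[1, 0, 2]]^T, v_2 = [[-1, 1, -3]]^T

We seek v_1 ∈ ker((A + 5I)^2) \ ker(A + 5I), then set v_{i+1} = (A + 5I) v_i.

One such chain is v_1 = [[1, 0, 2]]^T, v_2 = [[-1, 1, -3]]^T. Check: (A + 5I) v_2 = [[0, 0, 0]]^T = 0.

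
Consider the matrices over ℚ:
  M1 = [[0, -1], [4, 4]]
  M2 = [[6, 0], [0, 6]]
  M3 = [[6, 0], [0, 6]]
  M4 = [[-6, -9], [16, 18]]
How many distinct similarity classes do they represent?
Characteristic polynomials: χ_{M1} = (x - 2)^2, χ_{M2} = (x - 6)^2, χ_{M3} = (x - 6)^2, χ_{M4} = (x - 6)^2.

{M1}: invariant factors (x - 2)^2.

{M2, M3}: invariant factors x - 6, x - 6.

{M4}: invariant factors (x - 6)^2.

Matrices are similar if and only if their invariant-factor lists agree; the partition into similarity classes is {M1}, {M2, M3}, {M4}.

3 classes: {M1}, {M2, M3}, {M4}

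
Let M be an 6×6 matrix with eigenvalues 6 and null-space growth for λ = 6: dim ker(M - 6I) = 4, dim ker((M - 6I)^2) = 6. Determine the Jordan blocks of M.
Jordan blocks: (6, 2), (6, 2), (6, 1), (6, 1)

λ = 6: successive nullity increments [4, 2] count blocks of size ≥ k; block sizes are [2, 2, 1, 1].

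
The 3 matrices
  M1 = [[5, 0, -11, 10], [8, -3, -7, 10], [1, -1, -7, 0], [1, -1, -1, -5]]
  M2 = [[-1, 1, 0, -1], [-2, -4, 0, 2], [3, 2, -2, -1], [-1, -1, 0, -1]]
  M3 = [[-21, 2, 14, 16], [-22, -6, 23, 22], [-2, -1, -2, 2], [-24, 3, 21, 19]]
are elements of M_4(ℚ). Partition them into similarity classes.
3 classes: {M1}, {M2}, {M3}

Characteristic polynomials: χ_{M1} = (x - 5)(x + 5)^3, χ_{M2} = (x + 2)^4, χ_{M3} = (x - 5)(x + 5)^3.

{M1}: invariant factors (x - 5)(x + 5)^3.

{M2}: invariant factors (x + 2)^2, (x + 2)^2.

{M3}: invariant factors x + 5, (x - 5)(x + 5)^2.

Matrices are similar if and only if their invariant-factor lists agree; the partition into similarity classes is {M1}, {M2}, {M3}.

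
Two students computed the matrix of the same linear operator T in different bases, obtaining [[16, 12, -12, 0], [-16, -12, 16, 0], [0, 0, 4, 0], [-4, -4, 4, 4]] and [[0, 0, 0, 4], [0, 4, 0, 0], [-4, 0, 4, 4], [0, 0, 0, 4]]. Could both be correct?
Two matrices over a field are similar if and only if they have the same invariant factors.

Both A and B have characteristic polynomial x(x - 4)^3 and minimal polynomial x(x - 4). Computing further, both have invariant factors x - 4, x - 4, x(x - 4). Hence A and B are similar.

Yes.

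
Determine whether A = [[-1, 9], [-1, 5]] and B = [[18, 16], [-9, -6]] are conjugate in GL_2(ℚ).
trace(A) = 4 but trace(B) = 12. The trace is a similarity invariant, so A and B are not similar.

No.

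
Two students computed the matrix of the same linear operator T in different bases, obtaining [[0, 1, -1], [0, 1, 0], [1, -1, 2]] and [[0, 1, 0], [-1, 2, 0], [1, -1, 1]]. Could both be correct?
Yes.

Two matrices over a field are similar if and only if they have the same invariant factors.

Both A and B have characteristic polynomial (x - 1)^3 and minimal polynomial (x - 1)^2. Computing further, both have invariant factors x - 1, (x - 1)^2. Hence A and B are similar.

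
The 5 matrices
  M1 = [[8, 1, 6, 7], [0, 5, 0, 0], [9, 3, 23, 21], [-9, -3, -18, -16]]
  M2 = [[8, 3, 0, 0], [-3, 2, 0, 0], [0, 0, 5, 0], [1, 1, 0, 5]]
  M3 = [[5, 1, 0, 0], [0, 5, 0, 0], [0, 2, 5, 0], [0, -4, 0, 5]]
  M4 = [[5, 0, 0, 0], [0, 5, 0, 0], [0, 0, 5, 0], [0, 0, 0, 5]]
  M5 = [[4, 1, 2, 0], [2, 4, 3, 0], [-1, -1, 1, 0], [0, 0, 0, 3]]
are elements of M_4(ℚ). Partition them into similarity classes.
Characteristic polynomials: χ_{M1} = (x - 5)^4, χ_{M2} = (x - 5)^4, χ_{M3} = (x - 5)^4, χ_{M4} = (x - 5)^4, χ_{M5} = (x - 3)^4.

{M1, M2, M3}: invariant factors x - 5, x - 5, (x - 5)^2.

{M4}: invariant factors x - 5, x - 5, x - 5, x - 5.

{M5}: invariant factors x - 3, (x - 3)^3.

Matrices are similar if and only if their invariant-factor lists agree; the partition into similarity classes is {M1, M2, M3}, {M4}, {M5}.

3 classes: {M1, M2, M3}, {M4}, {M5}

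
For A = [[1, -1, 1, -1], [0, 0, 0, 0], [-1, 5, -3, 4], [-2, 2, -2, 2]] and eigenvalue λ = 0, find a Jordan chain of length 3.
v_1 = [[0, 1, 0, -1]]^T, v_2 = [[0, 0, 1, 0]]^T, v_3 = [[1, 0, -3, -2]]^T

We seek v_1 ∈ ker(A^3) \ ker(A^2), then set v_{i+1} = A v_i.

One such chain is v_1 = [[0, 1, 0, -1]]^T, v_2 = [[0, 0, 1, 0]]^T, v_3 = [[1, 0, -3, -2]]^T. Check: A v_3 = [[0, 0, 0, 0]]^T = 0.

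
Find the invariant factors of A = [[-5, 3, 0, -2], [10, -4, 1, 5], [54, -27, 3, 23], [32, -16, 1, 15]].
The Jordan structure of A has elementary divisors (x - 1)^3, (x - 6). Arranging the block sizes at each eigenvalue in decreasing order and taking row products gives the invariant factors.

Invariant factors (smallest first, each dividing the next): (x - 6)(x - 1)^3.

Check: the last factor (x - 6)(x - 1)^3 is the minimal polynomial, and the product (x - 6)(x - 1)^3 is the characteristic polynomial.

(x - 6)(x - 1)^3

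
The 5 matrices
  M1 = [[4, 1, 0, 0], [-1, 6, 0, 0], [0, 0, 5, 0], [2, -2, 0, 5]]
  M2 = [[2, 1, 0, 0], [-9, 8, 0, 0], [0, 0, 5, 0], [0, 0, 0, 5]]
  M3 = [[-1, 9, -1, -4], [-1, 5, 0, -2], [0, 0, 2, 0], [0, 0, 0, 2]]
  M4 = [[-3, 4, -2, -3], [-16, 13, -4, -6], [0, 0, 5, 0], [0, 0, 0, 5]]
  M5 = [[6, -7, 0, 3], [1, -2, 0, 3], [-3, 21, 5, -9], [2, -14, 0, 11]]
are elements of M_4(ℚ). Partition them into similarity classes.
Characteristic polynomials: χ_{M1} = (x - 5)^4, χ_{M2} = (x - 5)^4, χ_{M3} = (x - 2)^4, χ_{M4} = (x - 5)^4, χ_{M5} = (x - 5)^4.

{M1, M2, M4, M5}: invariant factors x - 5, x - 5, (x - 5)^2.

{M3}: invariant factors x - 2, (x - 2)^3.

Matrices are similar if and only if their invariant-factor lists agree; the partition into similarity classes is {M1, M2, M4, M5}, {M3}.

2 classes: {M1, M2, M4, M5}, {M3}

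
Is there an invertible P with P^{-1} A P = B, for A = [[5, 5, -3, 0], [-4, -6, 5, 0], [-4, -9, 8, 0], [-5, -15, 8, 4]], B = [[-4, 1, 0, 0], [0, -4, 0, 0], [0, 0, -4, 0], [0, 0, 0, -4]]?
No.

trace(A) = 11 but trace(B) = -16. The trace is a similarity invariant, so A and B are not similar.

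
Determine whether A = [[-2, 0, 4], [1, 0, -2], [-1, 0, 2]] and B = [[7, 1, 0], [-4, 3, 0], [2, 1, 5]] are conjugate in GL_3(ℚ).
trace(A) = 0 but trace(B) = 15. The trace is a similarity invariant, so A and B are not similar.

No.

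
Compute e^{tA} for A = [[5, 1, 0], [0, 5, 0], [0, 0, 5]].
e^{tA} = [[e^{5*t}, t*e^{5*t}, 0], [0, e^{5*t}, 0], [0, 0, e^{5*t}]]

A has Jordan form J = [[5, 1, 0], [0, 5, 0], [0, 0, 5]] with A = PJP^{-1}, so e^{tA} = P e^{tJ} P^{-1}.

For a Jordan block J_k(λ), e^{tJ_k(λ)} = e^{λt} · (I + tN + t^2 N^2/2! + ... + t^{k-1} N^{k-1}/(k-1)!) where N is the nilpotent superdiagonal part.

Assembling the blocks and conjugating back gives the entries of e^{tA} as shown above.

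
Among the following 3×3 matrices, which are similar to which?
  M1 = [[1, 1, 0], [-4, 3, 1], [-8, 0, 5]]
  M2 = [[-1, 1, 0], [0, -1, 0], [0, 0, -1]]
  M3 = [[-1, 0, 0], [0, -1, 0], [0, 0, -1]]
Characteristic polynomials: χ_{M1} = (x - 3)^3, χ_{M2} = (x + 1)^3, χ_{M3} = (x + 1)^3.

{M1}: invariant factors (x - 3)^3.

{M2}: invariant factors x + 1, (x + 1)^2.

{M3}: invariant factors x + 1, x + 1, x + 1.

Matrices are similar if and only if their invariant-factor lists agree; the partition into similarity classes is {M1}, {M2}, {M3}.

3 classes: {M1}, {M2}, {M3}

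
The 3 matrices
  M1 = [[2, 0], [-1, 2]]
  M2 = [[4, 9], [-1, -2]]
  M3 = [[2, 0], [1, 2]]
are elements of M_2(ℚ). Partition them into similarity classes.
Characteristic polynomials: χ_{M1} = (x - 2)^2, χ_{M2} = (x - 1)^2, χ_{M3} = (x - 2)^2.

{M1, M3}: invariant factors (x - 2)^2.

{M2}: invariant factors (x - 1)^2.

Matrices are similar if and only if their invariant-factor lists agree; the partition into similarity classes is {M1, M3}, {M2}.

2 classes: {M1, M3}, {M2}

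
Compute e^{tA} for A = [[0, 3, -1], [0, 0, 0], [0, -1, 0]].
e^{tA} = [[1, t*(t + 6)/2, -t], [0, 1, 0], [0, -t, 1]]

A has Jordan form J = [[0, 1, 0], [0, 0, 1], [0, 0, 0]] with A = PJP^{-1}, so e^{tA} = P e^{tJ} P^{-1}.

For a Jordan block J_k(λ), e^{tJ_k(λ)} = e^{λt} · (I + tN + t^2 N^2/2! + ... + t^{k-1} N^{k-1}/(k-1)!) where N is the nilpotent superdiagonal part.

Assembling the blocks and conjugating back gives the entries of e^{tA} as shown above.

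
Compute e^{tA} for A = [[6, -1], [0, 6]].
e^{tA} = [[e^{6*t}, -t*e^{6*t}], [0, e^{6*t}]]

A has Jordan form J = [[6, 1], [0, 6]] with A = PJP^{-1}, so e^{tA} = P e^{tJ} P^{-1}.

For a Jordan block J_k(λ), e^{tJ_k(λ)} = e^{λt} · (I + tN + t^2 N^2/2! + ... + t^{k-1} N^{k-1}/(k-1)!) where N is the nilpotent superdiagonal part.

Assembling the blocks and conjugating back gives the entries of e^{tA} as shown above.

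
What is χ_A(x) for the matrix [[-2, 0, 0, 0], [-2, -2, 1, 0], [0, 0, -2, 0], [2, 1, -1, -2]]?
xI - A = [[x + 2, 0, 0, 0], [2, x + 2, -1, 0], [0, 0, x + 2, 0], [-2, -1, 1, x + 2]].

Expanding det(xI - A) along the first row:
det(xI - A) = + (x + 2)·det([[x + 2, -1, 0], [0, x + 2, 0], [-1, 1, x + 2]]) - (0)·det([[2, -1, 0], [0, x + 2, 0], [-2, 1, x + 2]]) + (0)·det([[2, x + 2, 0], [0, 0, 0], [-2, -1, x + 2]]) - (0)·det([[2, x + 2, -1], [0, 0, x + 2], [-2, -1, 1]]).

Evaluating gives χ_A(x) = x^4 + 8x^3 + 24x^2 + 32x + 16 = (x + 2)^4.

χ_A(x) = (x + 2)^4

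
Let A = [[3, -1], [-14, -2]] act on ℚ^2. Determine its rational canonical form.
The invariant factors of A (the non-unit diagonal entries of the Smith normal form of xI - A over ℚ[x]) are (x - 5)(x + 4), each dividing the next. The characteristic polynomial is their product, (x - 5)(x + 4).

The rational canonical form is the block-diagonal matrix of companion matrices C(f_i):
R = [[0, 20], [1, 1]].

R = [[0, 20], [1, 1]]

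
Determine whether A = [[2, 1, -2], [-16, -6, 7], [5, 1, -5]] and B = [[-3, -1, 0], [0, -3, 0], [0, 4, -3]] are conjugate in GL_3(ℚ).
No.

Both have characteristic polynomial (x + 3)^3, but the minimal polynomial of A is (x + 3)^3 while the minimal polynomial of B is (x + 3)^2. The minimal polynomial is a similarity invariant, so A and B are not similar.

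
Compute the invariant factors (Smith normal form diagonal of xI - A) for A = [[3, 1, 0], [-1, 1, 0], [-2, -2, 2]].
x - 2, (x - 2)^2

The Jordan structure of A has elementary divisors (x - 2)^2, (x - 2). Arranging the block sizes at each eigenvalue in decreasing order and taking row products gives the invariant factors.

Invariant factors (smallest first, each dividing the next): x - 2, (x - 2)^2.

Check: the last factor (x - 2)^2 is the minimal polynomial, and the product (x - 2)^3 is the characteristic polynomial.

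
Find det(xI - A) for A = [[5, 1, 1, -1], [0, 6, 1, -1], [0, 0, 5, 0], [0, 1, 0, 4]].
xI - A = [[x - 5, -1, -1, 1], [0, x - 6, -1, 1], [0, 0, x - 5, 0], [0, -1, 0, x - 4]].

Expanding det(xI - A) along the first row:
det(xI - A) = + (x - 5)·det([[x - 6, -1, 1], [0, x - 5, 0], [-1, 0, x - 4]]) - (-1)·det([[0, -1, 1], [0, x - 5, 0], [0, 0, x - 4]]) + (-1)·det([[0, x - 6, 1], [0, 0, 0], [0, -1, x - 4]]) - (1)·det([[0, x - 6, -1], [0, 0, x - 5], [0, -1, 0]]).

Evaluating gives χ_A(x) = x^4 - 20x^3 + 150x^2 - 500x + 625 = (x - 5)^4.

χ_A(x) = (x - 5)^4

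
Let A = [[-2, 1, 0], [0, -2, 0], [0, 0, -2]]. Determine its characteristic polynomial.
xI - A = [[x + 2, -1, 0], [0, x + 2, 0], [0, 0, x + 2]].

Expanding det(xI - A) along the first row:
det(xI - A) = + (x + 2)·det([[x + 2, 0], [0, x + 2]]) - (-1)·det([[0, 0], [0, x + 2]]) + (0)·det([[0, x + 2], [0, 0]]).

Evaluating gives χ_A(x) = x^3 + 6x^2 + 12x + 8 = (x + 2)^3.

χ_A(x) = (x + 2)^3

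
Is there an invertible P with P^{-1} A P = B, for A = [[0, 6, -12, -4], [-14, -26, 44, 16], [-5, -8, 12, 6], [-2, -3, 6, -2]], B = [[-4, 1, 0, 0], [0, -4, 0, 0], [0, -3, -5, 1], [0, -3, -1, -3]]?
Two matrices over a field are similar if and only if they have the same invariant factors.

Both A and B have characteristic polynomial (x + 4)^4 and minimal polynomial (x + 4)^2. Computing further, both have invariant factors (x + 4)^2, (x + 4)^2. Hence A and B are similar.

Yes.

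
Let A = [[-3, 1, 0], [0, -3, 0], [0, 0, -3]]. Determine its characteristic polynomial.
xI - A = [[x + 3, -1, 0], [0, x + 3, 0], [0, 0, x + 3]].

Expanding det(xI - A) along the first row:
det(xI - A) = + (x + 3)·det([[x + 3, 0], [0, x + 3]]) - (-1)·det([[0, 0], [0, x + 3]]) + (0)·det([[0, x + 3], [0, 0]]).

Evaluating gives χ_A(x) = x^3 + 9x^2 + 27x + 27 = (x + 3)^3.

χ_A(x) = (x + 3)^3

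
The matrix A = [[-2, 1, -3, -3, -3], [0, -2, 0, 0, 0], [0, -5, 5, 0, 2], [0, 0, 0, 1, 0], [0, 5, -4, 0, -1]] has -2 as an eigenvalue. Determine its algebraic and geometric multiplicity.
The characteristic polynomial is (x - 3)(x - 1)^2(x + 2)^2, so the factor x + 2 appears with exponent 2: the algebraic multiplicity is 2.

rank(A + 2I) = 4, so the eigenspace has dimension 5 - 4 = 1: the geometric multiplicity is 1.

Since 1 < 2, A is not diagonalizable.

algebraic multiplicity 2, geometric multiplicity 1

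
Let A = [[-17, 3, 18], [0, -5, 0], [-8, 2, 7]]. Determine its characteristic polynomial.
χ_A(x) = (x + 5)^3

xI - A = [[x + 17, -3, -18], [0, x + 5, 0], [8, -2, x - 7]].

Expanding det(xI - A) along the first row:
det(xI - A) = + (x + 17)·det([[x + 5, 0], [-2, x - 7]]) - (-3)·det([[0, 0], [8, x - 7]]) + (-18)·det([[0, x + 5], [8, -2]]).

Evaluating gives χ_A(x) = x^3 + 15x^2 + 75x + 125 = (x + 5)^3.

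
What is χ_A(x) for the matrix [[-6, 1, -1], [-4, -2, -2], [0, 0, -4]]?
χ_A(x) = (x + 4)^3

xI - A = [[x + 6, -1, 1], [4, x + 2, 2], [0, 0, x + 4]].

Expanding det(xI - A) along the first row:
det(xI - A) = + (x + 6)·det([[x + 2, 2], [0, x + 4]]) - (-1)·det([[4, 2], [0, x + 4]]) + (1)·det([[4, x + 2], [0, 0]]).

Evaluating gives χ_A(x) = x^3 + 12x^2 + 48x + 64 = (x + 4)^3.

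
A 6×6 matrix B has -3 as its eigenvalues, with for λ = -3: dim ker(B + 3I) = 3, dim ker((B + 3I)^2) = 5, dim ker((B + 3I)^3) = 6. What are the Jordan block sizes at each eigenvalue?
Jordan blocks: (-3, 3), (-3, 2), (-3, 1)

λ = -3: successive nullity increments [3, 2, 1] count blocks of size ≥ k; block sizes are [3, 2, 1].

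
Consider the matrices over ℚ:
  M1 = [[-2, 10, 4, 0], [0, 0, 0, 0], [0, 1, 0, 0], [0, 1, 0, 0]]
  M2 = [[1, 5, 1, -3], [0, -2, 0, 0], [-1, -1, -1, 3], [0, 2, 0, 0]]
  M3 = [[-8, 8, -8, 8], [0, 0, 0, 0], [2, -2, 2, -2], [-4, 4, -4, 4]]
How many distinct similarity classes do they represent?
Characteristic polynomials: χ_{M1} = x^3(x + 2), χ_{M2} = x^3(x + 2), χ_{M3} = x^3(x + 2).

{M1, M2}: invariant factors x, x^2(x + 2).

{M3}: invariant factors x, x, x(x + 2).

Matrices are similar if and only if their invariant-factor lists agree; the partition into similarity classes is {M1, M2}, {M3}.

2 classes: {M1, M2}, {M3}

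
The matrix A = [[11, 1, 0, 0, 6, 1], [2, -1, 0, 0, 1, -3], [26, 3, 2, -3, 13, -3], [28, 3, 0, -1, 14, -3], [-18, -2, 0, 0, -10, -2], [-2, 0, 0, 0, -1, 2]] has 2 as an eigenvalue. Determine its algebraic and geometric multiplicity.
algebraic multiplicity 3, geometric multiplicity 2

The characteristic polynomial is (x - 2)^3(x + 1)^3, so the factor x - 2 appears with exponent 3: the algebraic multiplicity is 3.

rank(A - 2I) = 4, so the eigenspace has dimension 6 - 4 = 2: the geometric multiplicity is 2.

Since 2 < 3, A is not diagonalizable.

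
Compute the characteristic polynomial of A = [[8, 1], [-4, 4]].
xI - A = [[x - 8, -1], [4, x - 4]].

Expanding det(xI - A) along the first row:
det(xI - A) = + (x - 8)·det([[x - 4]]) - (-1)·det([[4]]).

Evaluating gives χ_A(x) = x^2 - 12x + 36 = (x - 6)^2.

χ_A(x) = (x - 6)^2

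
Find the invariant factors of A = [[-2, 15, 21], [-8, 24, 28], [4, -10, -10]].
The Jordan structure of A has elementary divisors (x - 4)^2, (x - 4). Arranging the block sizes at each eigenvalue in decreasing order and taking row products gives the invariant factors.

Invariant factors (smallest first, each dividing the next): x - 4, (x - 4)^2.

Check: the last factor (x - 4)^2 is the minimal polynomial, and the product (x - 4)^3 is the characteristic polynomial.

x - 4, (x - 4)^2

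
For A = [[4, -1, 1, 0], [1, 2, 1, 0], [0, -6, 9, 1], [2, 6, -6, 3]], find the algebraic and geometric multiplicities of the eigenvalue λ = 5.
algebraic multiplicity 3, geometric multiplicity 1

The characteristic polynomial is (x - 5)^3(x - 3), so the factor x - 5 appears with exponent 3: the algebraic multiplicity is 3.

rank(A - 5I) = 3, so the eigenspace has dimension 4 - 3 = 1: the geometric multiplicity is 1.

Since 1 < 3, A is not diagonalizable.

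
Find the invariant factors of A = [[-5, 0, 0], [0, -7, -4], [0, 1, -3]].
x + 5, (x + 5)^2

The Jordan structure of A has elementary divisors (x + 5)^2, (x + 5). Arranging the block sizes at each eigenvalue in decreasing order and taking row products gives the invariant factors.

Invariant factors (smallest first, each dividing the next): x + 5, (x + 5)^2.

Check: the last factor (x + 5)^2 is the minimal polynomial, and the product (x + 5)^3 is the characteristic polynomial.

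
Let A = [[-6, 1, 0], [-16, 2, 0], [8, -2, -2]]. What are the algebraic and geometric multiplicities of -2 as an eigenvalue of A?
The characteristic polynomial is (x + 2)^3, so the factor x + 2 appears with exponent 3: the algebraic multiplicity is 3.

rank(A + 2I) = 1, so the eigenspace has dimension 3 - 1 = 2: the geometric multiplicity is 2.

Since 2 < 3, A is not diagonalizable.

algebraic multiplicity 3, geometric multiplicity 2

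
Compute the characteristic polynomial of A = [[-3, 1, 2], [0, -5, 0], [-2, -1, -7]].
χ_A(x) = (x + 5)^3

xI - A = [[x + 3, -1, -2], [0, x + 5, 0], [2, 1, x + 7]].

Expanding det(xI - A) along the first row:
det(xI - A) = + (x + 3)·det([[x + 5, 0], [1, x + 7]]) - (-1)·det([[0, 0], [2, x + 7]]) + (-2)·det([[0, x + 5], [2, 1]]).

Evaluating gives χ_A(x) = x^3 + 15x^2 + 75x + 125 = (x + 5)^3.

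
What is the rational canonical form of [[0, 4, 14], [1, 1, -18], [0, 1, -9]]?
The invariant factors of A (the non-unit diagonal entries of the Smith normal form of xI - A over ℚ[x]) are (x - 2)(x + 5)^2, each dividing the next. The characteristic polynomial is their product, (x - 2)(x + 5)^2.

The rational canonical form is the block-diagonal matrix of companion matrices C(f_i):
R = [[0, 0, 50], [1, 0, -5], [0, 1, -8]].

R = [[0, 0, 50], [1, 0, -5], [0, 1, -8]]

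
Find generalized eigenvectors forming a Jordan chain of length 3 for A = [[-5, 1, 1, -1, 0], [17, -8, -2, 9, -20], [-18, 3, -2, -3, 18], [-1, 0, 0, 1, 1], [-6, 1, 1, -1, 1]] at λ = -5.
We seek v_1 ∈ ker((A + 5I)^3) \ ker((A + 5I)^2), then set v_{i+1} = (A + 5I) v_i.

One such chain is v_1 = [[0, -1, 1, 0, 0]]^T, v_2 = [[0, 1, 0, 0, 0]]^T, v_3 = [[1, -3, 3, 0, 1]]^T. Check: (A + 5I) v_3 = [[0, 0, 0, 0, 0]]^T = 0.

v_1 = [[0, -1, 1, 0, 0]]^T, v_2 = [[0, 1, 0, 0, 0]]^T, v_3 = [[1, -3, 3, 0, 1]]^T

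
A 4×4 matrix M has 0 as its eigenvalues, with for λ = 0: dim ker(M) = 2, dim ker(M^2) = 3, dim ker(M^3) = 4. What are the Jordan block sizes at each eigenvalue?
λ = 0: successive nullity increments [2, 1, 1] count blocks of size ≥ k; block sizes are [3, 1].

Jordan blocks: (0, 3), (0, 1)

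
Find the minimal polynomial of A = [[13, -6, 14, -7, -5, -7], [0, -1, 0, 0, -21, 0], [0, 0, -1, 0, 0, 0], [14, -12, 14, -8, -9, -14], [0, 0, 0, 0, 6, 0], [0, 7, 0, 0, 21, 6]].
The characteristic polynomial factors as (x - 6)^3(x + 1)^3. The minimal polynomial is ∏(x - λ)^{k_λ} where k_λ is the size of the largest Jordan block at λ.

For λ = -1: rank(A + I) = 4, and the largest Jordan block has size 2 (the smallest k with rank((A + I)^k) = rank((A + I)^(k+1))).
For λ = 6: rank(A - 6I) = 4, and the largest Jordan block has size 2 (the smallest k with rank((A - 6I)^k) = rank((A - 6I)^(k+1))).

So m_A(x) = (x - 6)^2(x + 1)^2.

m_A(x) = (x - 6)^2(x + 1)^2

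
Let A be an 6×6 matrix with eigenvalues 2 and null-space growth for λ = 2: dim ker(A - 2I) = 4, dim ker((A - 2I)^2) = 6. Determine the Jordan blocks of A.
λ = 2: successive nullity increments [4, 2] count blocks of size ≥ k; block sizes are [2, 2, 1, 1].

Jordan blocks: (2, 2), (2, 2), (2, 1), (2, 1)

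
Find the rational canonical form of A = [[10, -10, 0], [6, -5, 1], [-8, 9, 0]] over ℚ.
R = [[0, 0, -10], [1, 0, -1], [0, 1, 5]]

The invariant factors of A (the non-unit diagonal entries of the Smith normal form of xI - A over ℚ[x]) are (x - 2)(x^2 - 3x - 5), each dividing the next. The characteristic polynomial is their product, (x - 2)(x^2 - 3x - 5).

The rational canonical form is the block-diagonal matrix of companion matrices C(f_i):
R = [[0, 0, -10], [1, 0, -1], [0, 1, 5]].

Note the characteristic polynomial does not split into linear factors over ℚ, so A has no Jordan form over ℚ; the rational canonical form exists over any field.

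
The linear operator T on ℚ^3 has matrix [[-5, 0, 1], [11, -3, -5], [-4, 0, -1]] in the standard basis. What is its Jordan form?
J = [[-3, 1, 0], [0, -3, 1], [0, 0, -3]]

The characteristic polynomial is det(xI - A) = (x + 3)^3, so the eigenvalues are -3 (algebraic multiplicity 3).

For λ = -3: rank(A + 3I) = 2, rank((A + 3I)^2) = 1, rank((A + 3I)^3) = 0. The eigenspace has dimension 3 - 2 = 1, so there is 1 Jordan block; the rank sequence gives block sizes [3].

Assembling the blocks gives the Jordan form J above.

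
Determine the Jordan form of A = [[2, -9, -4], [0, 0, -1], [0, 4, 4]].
J = [[2, 1, 0], [0, 2, 1], [0, 0, 2]]

The characteristic polynomial is det(xI - A) = (x - 2)^3, so the eigenvalues are 2 (algebraic multiplicity 3).

For λ = 2: rank(A - 2I) = 2, rank((A - 2I)^2) = 1, rank((A - 2I)^3) = 0. The eigenspace has dimension 3 - 2 = 1, so there is 1 Jordan block; the rank sequence gives block sizes [3].

Assembling the blocks gives the Jordan form J above.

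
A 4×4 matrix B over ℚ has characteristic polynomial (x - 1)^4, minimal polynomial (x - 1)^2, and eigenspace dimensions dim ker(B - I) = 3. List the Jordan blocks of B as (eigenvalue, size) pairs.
λ = 1: algebraic multiplicity 4 (exponent in χ_B), largest block size 2 (exponent in m_B), 3 blocks (geometric multiplicity). These force block sizes [2, 1, 1].

Jordan blocks: (1, 2), (1, 1), (1, 1)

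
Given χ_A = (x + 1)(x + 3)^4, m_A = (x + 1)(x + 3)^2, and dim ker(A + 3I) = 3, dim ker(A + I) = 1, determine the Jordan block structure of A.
Jordan blocks: (-3, 2), (-3, 1), (-3, 1), (-1, 1)

λ = -3: algebraic multiplicity 4 (exponent in χ_A), largest block size 2 (exponent in m_A), 3 blocks (geometric multiplicity). These force block sizes [2, 1, 1].
λ = -1: algebraic multiplicity 1 (exponent in χ_A), largest block size 1 (exponent in m_A), 1 block (geometric multiplicity). This forces block sizes [1].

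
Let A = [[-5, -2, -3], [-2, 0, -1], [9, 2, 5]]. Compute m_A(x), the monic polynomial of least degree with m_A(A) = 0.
m_A(x) = x^3

The characteristic polynomial factors as x^3. The minimal polynomial is ∏(x - λ)^{k_λ} where k_λ is the size of the largest Jordan block at λ.

For λ = 0: rank(A) = 2, and the largest Jordan block has size 3 (the smallest k with rank(A^k) = rank(A^(k+1))).

So m_A(x) = x^3.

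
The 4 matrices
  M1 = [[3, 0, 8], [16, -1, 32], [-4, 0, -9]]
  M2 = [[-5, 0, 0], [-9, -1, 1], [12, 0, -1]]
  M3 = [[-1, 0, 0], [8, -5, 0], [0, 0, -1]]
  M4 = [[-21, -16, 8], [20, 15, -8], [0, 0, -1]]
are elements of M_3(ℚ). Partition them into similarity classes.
2 classes: {M1, M3, M4}, {M2}

Characteristic polynomials: χ_{M1} = (x + 1)^2(x + 5), χ_{M2} = (x + 1)^2(x + 5), χ_{M3} = (x + 1)^2(x + 5), χ_{M4} = (x + 1)^2(x + 5).

{M1, M3, M4}: invariant factors x + 1, (x + 1)(x + 5).

{M2}: invariant factors (x + 1)^2(x + 5).

Matrices are similar if and only if their invariant-factor lists agree; the partition into similarity classes is {M1, M3, M4}, {M2}.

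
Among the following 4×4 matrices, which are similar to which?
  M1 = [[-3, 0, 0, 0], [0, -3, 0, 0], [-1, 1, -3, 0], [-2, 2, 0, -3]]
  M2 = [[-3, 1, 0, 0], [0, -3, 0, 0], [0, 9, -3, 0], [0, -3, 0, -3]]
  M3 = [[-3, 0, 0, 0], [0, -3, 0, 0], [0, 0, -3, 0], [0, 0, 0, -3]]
2 classes: {M1, M2}, {M3}

Characteristic polynomials: χ_{M1} = (x + 3)^4, χ_{M2} = (x + 3)^4, χ_{M3} = (x + 3)^4.

{M1, M2}: invariant factors x + 3, x + 3, (x + 3)^2.

{M3}: invariant factors x + 3, x + 3, x + 3, x + 3.

Matrices are similar if and only if their invariant-factor lists agree; the partition into similarity classes is {M1, M2}, {M3}.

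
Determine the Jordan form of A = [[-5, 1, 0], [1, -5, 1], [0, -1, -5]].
The characteristic polynomial is det(xI - A) = (x + 5)^3, so the eigenvalues are -5 (algebraic multiplicity 3).

For λ = -5: rank(A + 5I) = 2, rank((A + 5I)^2) = 1, rank((A + 5I)^3) = 0. The eigenspace has dimension 3 - 2 = 1, so there is 1 Jordan block; the rank sequence gives block sizes [3].

Assembling the blocks gives the Jordan form J above.

J = [[-5, 1, 0], [0, -5, 1], [0, 0, -5]]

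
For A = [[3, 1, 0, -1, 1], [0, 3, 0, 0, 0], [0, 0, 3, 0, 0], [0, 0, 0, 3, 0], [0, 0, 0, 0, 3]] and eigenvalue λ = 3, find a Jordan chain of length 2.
We seek v_1 ∈ ker((A - 3I)^2) \ ker(A - 3I), then set v_{i+1} = (A - 3I) v_i.

One such chain is v_1 = [[1, 2, -1, 1, 0]]^T, v_2 = [[1, 0, 0, 0, 0]]^T. Check: (A - 3I) v_2 = [[0, 0, 0, 0, 0]]^T = 0.

v_1 = [[1, 2, -1, 1, 0]]^T, v_2 = [[1, 0, 0, 0, 0]]^T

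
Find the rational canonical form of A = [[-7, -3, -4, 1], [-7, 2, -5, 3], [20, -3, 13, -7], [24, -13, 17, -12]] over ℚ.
The invariant factors of A (the non-unit diagonal entries of the Smith normal form of xI - A over ℚ[x]) are (x - 1)(x + 1)(x + 2)^2, each dividing the next. The characteristic polynomial is their product, (x - 1)(x + 1)(x + 2)^2.

The rational canonical form is the block-diagonal matrix of companion matrices C(f_i):
R = [[0, 0, 0, 4], [1, 0, 0, 4], [0, 1, 0, -3], [0, 0, 1, -4]].

R = [[0, 0, 0, 4], [1, 0, 0, 4], [0, 1, 0, -3], [0, 0, 1, -4]]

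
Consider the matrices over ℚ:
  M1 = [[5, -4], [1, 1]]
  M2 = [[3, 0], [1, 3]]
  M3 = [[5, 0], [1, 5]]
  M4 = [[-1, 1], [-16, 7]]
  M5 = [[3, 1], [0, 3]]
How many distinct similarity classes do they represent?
2 classes: {M1, M2, M4, M5}, {M3}

Characteristic polynomials: χ_{M1} = (x - 3)^2, χ_{M2} = (x - 3)^2, χ_{M3} = (x - 5)^2, χ_{M4} = (x - 3)^2, χ_{M5} = (x - 3)^2.

{M1, M2, M4, M5}: invariant factors (x - 3)^2.

{M3}: invariant factors (x - 5)^2.

Matrices are similar if and only if their invariant-factor lists agree; the partition into similarity classes is {M1, M2, M4, M5}, {M3}.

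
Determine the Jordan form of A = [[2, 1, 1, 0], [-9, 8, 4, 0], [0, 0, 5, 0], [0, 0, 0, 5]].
J = [[5, 1, 0, 0], [0, 5, 1, 0], [0, 0, 5, 0], [0, 0, 0, 5]]

The characteristic polynomial is det(xI - A) = (x - 5)^4, so the eigenvalues are 5 (algebraic multiplicity 4).

For λ = 5: rank(A - 5I) = 2, rank((A - 5I)^2) = 1, rank((A - 5I)^3) = 0. The eigenspace has dimension 4 - 2 = 2, so there are 2 Jordan blocks; the rank sequence gives block sizes [3, 1].

Assembling the blocks gives the Jordan form J above.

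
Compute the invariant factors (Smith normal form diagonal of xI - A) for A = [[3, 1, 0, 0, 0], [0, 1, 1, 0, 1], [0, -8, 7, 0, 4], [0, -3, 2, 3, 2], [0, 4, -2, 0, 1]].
The Jordan structure of A has elementary divisors (x - 3)^3, (x - 3), (x - 3). Arranging the block sizes at each eigenvalue in decreasing order and taking row products gives the invariant factors.

Invariant factors (smallest first, each dividing the next): x - 3, x - 3, (x - 3)^3.

Check: the last factor (x - 3)^3 is the minimal polynomial, and the product (x - 3)^5 is the characteristic polynomial.

x - 3, x - 3, (x - 3)^3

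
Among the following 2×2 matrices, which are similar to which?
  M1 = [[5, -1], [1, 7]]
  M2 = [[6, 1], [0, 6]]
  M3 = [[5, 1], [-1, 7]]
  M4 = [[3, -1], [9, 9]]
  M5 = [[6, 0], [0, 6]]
2 classes: {M1, M2, M3, M4}, {M5}

Characteristic polynomials: χ_{M1} = (x - 6)^2, χ_{M2} = (x - 6)^2, χ_{M3} = (x - 6)^2, χ_{M4} = (x - 6)^2, χ_{M5} = (x - 6)^2.

{M1, M2, M3, M4}: invariant factors (x - 6)^2.

{M5}: invariant factors x - 6, x - 6.

Matrices are similar if and only if their invariant-factor lists agree; the partition into similarity classes is {M1, M2, M3, M4}, {M5}.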